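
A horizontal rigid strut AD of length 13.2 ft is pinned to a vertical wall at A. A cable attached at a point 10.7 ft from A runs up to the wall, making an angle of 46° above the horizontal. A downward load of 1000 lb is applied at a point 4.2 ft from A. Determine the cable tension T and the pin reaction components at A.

T = 545.7 lb, A_x = 379.1 lb, A_y = 607.5 lb

ΣM about A: T·sin46°·10.7 − 1000·4.2 = 0 → T = 4200/(10.7·0.71934) = 545.672 ≈ 545.7 lb.
ΣF_x = 0: A_x − T·cos46° = 0 → A_x = 545.672 × 0.694658 = 379.1 lb.
ΣF_y = 0: A_y + T·sin46° − 1000 = 0 → A_y = 1000 − 545.672 × 0.71934 = 607.5 lb.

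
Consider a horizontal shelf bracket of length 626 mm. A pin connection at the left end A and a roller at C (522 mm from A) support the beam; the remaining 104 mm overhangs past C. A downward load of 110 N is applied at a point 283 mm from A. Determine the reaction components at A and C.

A_x = 0, A_y = 50.36 N, C_y = 59.64 N

ΣM about A: C_y·522 − 110·283 = 0 → C_y = 31130/522 = 59.636 ≈ 59.64 N.
ΣF_y = 0: A_y + 59.636 − 110 = 0 → A_y = 50.36 N.
ΣF_x = 0: no horizontal applied forces, so A_x = 0.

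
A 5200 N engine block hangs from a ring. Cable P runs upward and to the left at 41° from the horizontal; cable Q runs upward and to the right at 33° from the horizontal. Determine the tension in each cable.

T_P = 4537 N, T_Q = 4083 N

ΣF_x = 0: −T_P·cos41° + T_Q·cos33° = 0 → T_Q = 0.899888·T_P.
ΣF_y = 0: T_P·sin41° + T_Q·sin33° = 5200.
Substitute: T_P·(0.656059 + 0.899888·0.544639) = 5200 → T_P = 4536.84 ≈ 4537 N.
Then T_Q = 0.899888 × 4536.84 = 4083 N.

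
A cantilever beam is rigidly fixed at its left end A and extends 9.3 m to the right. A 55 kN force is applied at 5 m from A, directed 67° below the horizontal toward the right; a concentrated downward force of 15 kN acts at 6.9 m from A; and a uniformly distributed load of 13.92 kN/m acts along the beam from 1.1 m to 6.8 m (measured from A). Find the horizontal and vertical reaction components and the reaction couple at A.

Resultant of the distributed load: 13.92 × 5.7 = 79.344 kN at 3.95 m from A.
ΣF_x = 0: A_x + 55·cos67° = 0 → A_x = -21.49 kN.
ΣF_y = 0: A_y − 55·sin67° − 15 − 13.92·5.7 = 0 → A_y = 145.0 kN.
ΣM about A: M_A − 55·sin67°·5 − 15·6.9 − (13.92·5.7)·3.95 = 0 → M_A = 670.0 kN·m.

A_x = -21.49 kN, A_y = 145.0 kN, M_A = 670.0 kN·m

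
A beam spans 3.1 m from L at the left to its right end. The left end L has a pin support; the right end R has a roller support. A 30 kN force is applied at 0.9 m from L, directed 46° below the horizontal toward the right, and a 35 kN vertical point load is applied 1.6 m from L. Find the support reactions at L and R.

L_x = -20.84 kN, L_y = 32.25 kN, R_y = 24.33 kN

ΣM about L: R_y·3.1 − 30·sin46°·0.9 − 35·1.6 = 0 → R_y = 75.4222/3.1 = 24.3297 ≈ 24.33 kN.
ΣF_y = 0: L_y + 24.3297 − 30·sin46° − 35 = 0 → L_y = 32.25 kN.
ΣF_x = 0: L_x + 30·cos46° = 0 → L_x = -20.84 kN.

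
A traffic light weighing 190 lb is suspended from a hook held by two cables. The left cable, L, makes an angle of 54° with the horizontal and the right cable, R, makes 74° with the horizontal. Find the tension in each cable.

ΣF_x = 0: −T_L·cos54° + T_R·cos74° = 0 → T_R = 2.13246·T_L.
ΣF_y = 0: T_L·sin54° + T_R·sin74° = 190.
Substitute: T_L·(0.809017 + 2.13246·0.961262) = 190 → T_L = 66.4598 ≈ 66.46 lb.
Then T_R = 2.13246 × 66.4598 = 141.7 lb.

T_L = 66.46 lb, T_R = 141.7 lb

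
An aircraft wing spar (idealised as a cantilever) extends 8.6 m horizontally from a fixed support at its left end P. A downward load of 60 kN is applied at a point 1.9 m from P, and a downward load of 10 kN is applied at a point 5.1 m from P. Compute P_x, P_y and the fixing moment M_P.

P_x = 0, P_y = 70.00 kN, M_P = 165.0 kN·m

ΣF_x = 0: P_x = 0.
ΣF_y = 0: P_y − 60 − 10 = 0 → P_y = 70.00 kN.
ΣM about P: M_P − 60·1.9 − 10·5.1 = 0 → M_P = 165.0 kN·m.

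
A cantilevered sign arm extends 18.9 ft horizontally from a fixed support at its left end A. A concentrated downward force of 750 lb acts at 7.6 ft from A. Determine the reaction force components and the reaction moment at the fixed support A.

ΣF_x = 0: A_x = 0.
ΣF_y = 0: A_y − 750 = 0 → A_y = 750.0 lb.
ΣM about A: M_A − 750·7.6 = 0 → M_A = 5700 lb·ft.

A_x = 0, A_y = 750.0 lb, M_A = 5700 lb·ft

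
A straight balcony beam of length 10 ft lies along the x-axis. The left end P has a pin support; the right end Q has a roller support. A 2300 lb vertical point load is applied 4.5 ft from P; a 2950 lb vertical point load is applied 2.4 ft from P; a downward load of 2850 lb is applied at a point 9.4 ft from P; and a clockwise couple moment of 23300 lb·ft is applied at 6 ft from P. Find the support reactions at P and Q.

ΣM about P: Q_y·10 − 2300·4.5 − 2950·2.4 − 2850·9.4 − 23300 = 0 → Q_y = 67520/10 = 6752 lb.
ΣF_y = 0: P_y + 6752 − 2300 − 2950 − 2850 = 0 → P_y = 1348 lb.
ΣF_x = 0: no horizontal applied forces, so P_x = 0.

P_x = 0, P_y = 1348 lb, Q_y = 6752 lb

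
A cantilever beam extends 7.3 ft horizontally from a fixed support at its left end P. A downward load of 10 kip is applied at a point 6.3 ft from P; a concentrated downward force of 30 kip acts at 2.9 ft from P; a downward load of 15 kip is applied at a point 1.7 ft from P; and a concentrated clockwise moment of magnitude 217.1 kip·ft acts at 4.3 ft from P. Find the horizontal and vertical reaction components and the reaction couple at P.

ΣF_x = 0: P_x = 0.
ΣF_y = 0: P_y − 10 − 30 − 15 = 0 → P_y = 55.00 kip.
ΣM about P: M_P − 10·6.3 − 30·2.9 − 15·1.7 − 217.1 = 0 → M_P = 392.6 kip·ft.

P_x = 0, P_y = 55.00 kip, M_P = 392.6 kip·ft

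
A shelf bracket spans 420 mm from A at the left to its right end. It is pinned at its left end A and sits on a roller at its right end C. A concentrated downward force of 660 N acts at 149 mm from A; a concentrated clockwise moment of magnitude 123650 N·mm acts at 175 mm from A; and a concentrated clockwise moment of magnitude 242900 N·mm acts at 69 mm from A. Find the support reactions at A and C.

A_x = 0, A_y = -446.9 N, C_y = 1107 N

Moments about A: C_y·420 − 660·149 − 123650 − 242900 = 0 → C_y = 464890/420 = 1106.88 ≈ 1107 N.
ΣF_y = 0: A_y + 1106.88 − 660 = 0 → A_y = -446.9 N.
ΣF_x = 0: no horizontal applied forces, so A_x = 0.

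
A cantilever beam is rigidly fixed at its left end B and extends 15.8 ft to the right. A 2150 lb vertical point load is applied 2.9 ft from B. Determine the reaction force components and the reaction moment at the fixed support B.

B_x = 0, B_y = 2150 lb, M_B = 6235 lb·ft

ΣF_x = 0: B_x = 0.
ΣF_y = 0: B_y − 2150 = 0 → B_y = 2150 lb.
ΣM about B: M_B − 2150·2.9 = 0 → M_B = 6235 lb·ft.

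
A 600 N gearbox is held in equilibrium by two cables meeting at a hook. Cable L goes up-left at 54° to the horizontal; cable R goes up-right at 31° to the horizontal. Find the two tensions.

ΣF_x = 0: −T_L·cos54° + T_R·cos31° = 0 → T_R = 0.68573·T_L.
ΣF_y = 0: T_L·sin54° + T_R·sin31° = 600.
Substitute: T_L·(0.809017 + 0.68573·0.515038) = 600 → T_L = 516.265 ≈ 516.3 N.
Then T_R = 0.68573 × 516.265 = 354.0 N.

T_L = 516.3 N, T_R = 354.0 N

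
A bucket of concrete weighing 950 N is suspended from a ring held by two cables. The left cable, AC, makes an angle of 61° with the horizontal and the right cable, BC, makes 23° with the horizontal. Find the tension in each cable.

ΣF_x = 0: −T_AC·cos61° + T_BC·cos23° = 0 → T_BC = 0.526678·T_AC.
ΣF_y = 0: T_AC·sin61° + T_BC·sin23° = 950.
Substitute: T_AC·(0.87462 + 0.526678·0.390731) = 950 → T_AC = 879.296 ≈ 879.3 N.
Then T_BC = 0.526678 × 879.296 = 463.1 N.

T_AC = 879.3 N, T_BC = 463.1 N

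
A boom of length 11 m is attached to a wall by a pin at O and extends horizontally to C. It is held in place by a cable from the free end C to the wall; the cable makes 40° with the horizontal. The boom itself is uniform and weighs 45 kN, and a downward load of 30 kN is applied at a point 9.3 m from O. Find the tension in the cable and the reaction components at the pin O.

ΣM about O: T·sin40°·11 − 45·5.5 − 30·9.3 = 0 → T = 526.5/(11·0.642788) = 74.4626 ≈ 74.46 kN.
ΣF_x = 0: O_x − T·cos40° = 0 → O_x = 74.4626 × 0.766044 = 57.04 kN.
ΣF_y = 0: O_y + T·sin40° − 45 − 30 = 0 → O_y = 75 − 74.4626 × 0.642788 = 27.14 kN.

T = 74.46 kN, O_x = 57.04 kN, O_y = 27.14 kN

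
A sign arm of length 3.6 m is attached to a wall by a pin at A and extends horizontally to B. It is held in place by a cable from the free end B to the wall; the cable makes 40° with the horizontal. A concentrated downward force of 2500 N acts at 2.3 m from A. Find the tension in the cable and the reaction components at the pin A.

ΣM about A: T·sin40°·3.6 − 2500·2.3 = 0 → T = 5750/(3.6·0.642788) = 2484.84 ≈ 2485 N.
ΣF_x = 0: A_x − T·cos40° = 0 → A_x = 2484.84 × 0.766044 = 1903 N.
ΣF_y = 0: A_y + T·sin40° − 2500 = 0 → A_y = 2500 − 2484.84 × 0.642788 = 902.8 N.

T = 2485 N, A_x = 1903 N, A_y = 902.8 N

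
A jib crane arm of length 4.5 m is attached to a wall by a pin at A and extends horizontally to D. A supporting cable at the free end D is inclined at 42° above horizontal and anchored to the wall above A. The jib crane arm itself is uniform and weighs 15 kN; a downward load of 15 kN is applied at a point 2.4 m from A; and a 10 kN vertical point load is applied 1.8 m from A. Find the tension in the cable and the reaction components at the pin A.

ΣM about A: T·sin42°·4.5 − 15·2.25 − 15·2.4 − 10·1.8 = 0 → T = 87.75/(4.5·0.669131) = 29.1423 ≈ 29.14 kN.
ΣF_x = 0: A_x − T·cos42° = 0 → A_x = 29.1423 × 0.743145 = 21.66 kN.
ΣF_y = 0: A_y + T·sin42° − 15 − 15 − 10 = 0 → A_y = 40 − 29.1423 × 0.669131 = 20.50 kN.

T = 29.14 kN, A_x = 21.66 kN, A_y = 20.50 kN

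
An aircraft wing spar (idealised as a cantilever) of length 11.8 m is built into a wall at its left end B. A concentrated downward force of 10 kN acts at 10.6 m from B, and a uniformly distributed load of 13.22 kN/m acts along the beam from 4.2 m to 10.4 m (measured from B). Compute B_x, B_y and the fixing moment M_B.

B_x = 0, B_y = 91.96 kN, M_B = 704.3 kN·m

Resultant of the distributed load: 13.22 × 6.2 = 81.964 kN at 7.3 m from B.
ΣF_x = 0: B_x = 0.
ΣF_y = 0: B_y − 10 − 13.22·6.2 = 0 → B_y = 91.96 kN.
ΣM about B: M_B − 10·10.6 − (13.22·6.2)·7.3 = 0 → M_B = 704.3 kN·m.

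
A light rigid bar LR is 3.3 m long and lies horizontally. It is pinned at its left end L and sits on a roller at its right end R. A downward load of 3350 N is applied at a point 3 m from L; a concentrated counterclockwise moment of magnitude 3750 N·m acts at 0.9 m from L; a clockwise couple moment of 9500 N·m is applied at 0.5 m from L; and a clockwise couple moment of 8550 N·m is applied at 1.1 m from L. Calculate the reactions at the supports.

L_x = 0, L_y = -4029 N, R_y = 7379 N

ΣM about L: R_y·3.3 − 3350·3 + 3750 − 9500 − 8550 = 0 → R_y = 24350/3.3 = 7378.79 ≈ 7379 N.
ΣF_y = 0: L_y + 7378.79 − 3350 = 0 → L_y = -4029 N.
ΣF_x = 0: no horizontal applied forces, so L_x = 0.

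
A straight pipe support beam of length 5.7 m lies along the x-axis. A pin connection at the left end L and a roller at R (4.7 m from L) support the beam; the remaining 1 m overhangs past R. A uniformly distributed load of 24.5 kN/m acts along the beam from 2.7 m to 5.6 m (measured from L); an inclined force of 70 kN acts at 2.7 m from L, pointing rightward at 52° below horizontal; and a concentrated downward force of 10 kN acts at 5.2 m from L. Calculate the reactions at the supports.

L_x = -43.10 kN, L_y = 30.72 kN, R_y = 105.5 kN

Resultant of the distributed load: 24.5 × 2.9 = 71.05 kN at 4.15 m from L.
ΣM about L: R_y·4.7 − (24.5·2.9)·4.15 − 70·sin52°·2.7 − 10·5.2 = 0 → R_y = 495.792/4.7 = 105.488 ≈ 105.5 kN.
ΣF_y = 0: L_y + 105.488 − 24.5·2.9 − 70·sin52° − 10 = 0 → L_y = 30.72 kN.
ΣF_x = 0: L_x + 70·cos52° = 0 → L_x = -43.10 kN.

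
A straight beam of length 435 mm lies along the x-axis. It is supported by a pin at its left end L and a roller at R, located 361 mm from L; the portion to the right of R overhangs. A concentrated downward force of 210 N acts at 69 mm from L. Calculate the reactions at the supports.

ΣM about L: R_y·361 − 210·69 = 0 → R_y = 14490/361 = 40.1385 ≈ 40.14 N.
ΣF_y = 0: L_y + 40.1385 − 210 = 0 → L_y = 169.9 N.
ΣF_x = 0: no horizontal applied forces, so L_x = 0.

L_x = 0, L_y = 169.9 N, R_y = 40.14 N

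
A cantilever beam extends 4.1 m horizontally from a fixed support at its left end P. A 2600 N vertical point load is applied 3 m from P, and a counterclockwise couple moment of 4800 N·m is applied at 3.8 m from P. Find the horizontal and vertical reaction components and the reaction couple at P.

ΣF_x = 0: P_x = 0.
ΣF_y = 0: P_y − 2600 = 0 → P_y = 2600 N.
ΣM about P: M_P − 2600·3 + 4800 = 0 → M_P = 3000 N·m.

P_x = 0, P_y = 2600 N, M_P = 3000 N·m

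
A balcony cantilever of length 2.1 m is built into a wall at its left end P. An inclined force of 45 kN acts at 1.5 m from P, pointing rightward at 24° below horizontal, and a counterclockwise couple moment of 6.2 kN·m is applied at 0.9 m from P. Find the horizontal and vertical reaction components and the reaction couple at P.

P_x = -41.11 kN, P_y = 18.30 kN, M_P = 21.25 kN·m

ΣF_x = 0: P_x + 45·cos24° = 0 → P_x = -41.11 kN.
ΣF_y = 0: P_y − 45·sin24° = 0 → P_y = 18.30 kN.
ΣM about P: M_P − 45·sin24°·1.5 + 6.2 = 0 → M_P = 21.25 kN·m.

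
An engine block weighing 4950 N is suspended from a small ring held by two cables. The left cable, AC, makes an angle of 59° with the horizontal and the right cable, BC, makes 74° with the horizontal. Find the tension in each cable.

ΣF_x = 0: −T_AC·cos59° + T_BC·cos74° = 0 → T_BC = 1.86854·T_AC.
ΣF_y = 0: T_AC·sin59° + T_BC·sin74° = 4950.
Substitute: T_AC·(0.857167 + 1.86854·0.961262) = 4950 → T_AC = 1865.58 ≈ 1866 N.
Then T_BC = 1.86854 × 1865.58 = 3486 N.

T_AC = 1866 N, T_BC = 3486 N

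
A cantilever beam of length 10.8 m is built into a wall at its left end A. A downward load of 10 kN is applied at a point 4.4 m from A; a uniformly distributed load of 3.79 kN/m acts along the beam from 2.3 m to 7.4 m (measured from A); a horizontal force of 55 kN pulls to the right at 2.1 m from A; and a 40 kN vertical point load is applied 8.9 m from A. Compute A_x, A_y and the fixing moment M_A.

A_x = -55.00 kN, A_y = 69.33 kN, M_A = 493.7 kN·m

Resultant of the distributed load: 3.79 × 5.1 = 19.329 kN at 4.85 m from A.
ΣF_x = 0: A_x + 55 = 0 → A_x = -55.00 kN.
ΣF_y = 0: A_y − 10 − 3.79·5.1 − 40 = 0 → A_y = 69.33 kN.
ΣM about A: M_A − 10·4.4 − (3.79·5.1)·4.85 − 40·8.9 = 0 → M_A = 493.7 kN·m.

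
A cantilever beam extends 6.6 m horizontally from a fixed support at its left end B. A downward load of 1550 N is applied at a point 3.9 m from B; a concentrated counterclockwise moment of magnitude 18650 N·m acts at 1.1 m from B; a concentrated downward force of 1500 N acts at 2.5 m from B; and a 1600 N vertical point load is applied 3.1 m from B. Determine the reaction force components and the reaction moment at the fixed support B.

ΣF_x = 0: B_x = 0.
ΣF_y = 0: B_y − 1550 − 1500 − 1600 = 0 → B_y = 4650 N.
ΣM about B: M_B − 1550·3.9 + 18650 − 1500·2.5 − 1600·3.1 = 0 → M_B = -3895 N·m.

B_x = 0, B_y = 4650 N, M_B = -3895 N·m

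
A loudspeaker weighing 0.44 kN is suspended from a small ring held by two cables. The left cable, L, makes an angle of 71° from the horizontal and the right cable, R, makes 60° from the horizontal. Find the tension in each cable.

ΣF_x = 0: −T_L·cos71° + T_R·cos60° = 0 → T_R = 0.651136·T_L.
ΣF_y = 0: T_L·sin71° + T_R·sin60° = 0.44.
Substitute: T_L·(0.945519 + 0.651136·0.866025) = 0.44 → T_L = 0.291503 ≈ 0.2915 kN.
Then T_R = 0.651136 × 0.291503 = 0.1898 kN.

T_L = 0.2915 kN, T_R = 0.1898 kN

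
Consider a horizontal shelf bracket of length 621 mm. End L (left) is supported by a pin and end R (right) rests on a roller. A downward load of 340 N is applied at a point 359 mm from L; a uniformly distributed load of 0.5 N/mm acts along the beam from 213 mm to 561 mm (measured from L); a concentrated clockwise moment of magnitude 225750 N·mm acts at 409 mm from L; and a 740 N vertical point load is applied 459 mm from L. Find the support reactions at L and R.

L_x = 0, L_y = 38.53 N, R_y = 1215 N

Resultant of the distributed load: 0.5 × 348 = 174 N at 387 mm from L.
ΣM about L: R_y·621 − 340·359 − (0.5·348)·387 − 225750 − 740·459 = 0 → R_y = 754808/621 = 1215.47 ≈ 1215 N.
ΣF_y = 0: L_y + 1215.47 − 340 − 0.5·348 − 740 = 0 → L_y = 38.53 N.
ΣF_x = 0: no horizontal applied forces, so L_x = 0.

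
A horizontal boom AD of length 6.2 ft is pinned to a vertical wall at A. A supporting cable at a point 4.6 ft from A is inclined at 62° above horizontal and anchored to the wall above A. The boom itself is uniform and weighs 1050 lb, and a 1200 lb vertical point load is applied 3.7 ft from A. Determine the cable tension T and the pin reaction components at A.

ΣM about A: T·sin62°·4.6 − 1050·3.1 − 1200·3.7 = 0 → T = 7695/(4.6·0.882948) = 1894.59 ≈ 1895 lb.
ΣF_x = 0: A_x − T·cos62° = 0 → A_x = 1894.59 × 0.469472 = 889.5 lb.
ΣF_y = 0: A_y + T·sin62° − 1050 − 1200 = 0 → A_y = 2250 − 1894.59 × 0.882948 = 577.2 lb.

T = 1895 lb, A_x = 889.5 lb, A_y = 577.2 lb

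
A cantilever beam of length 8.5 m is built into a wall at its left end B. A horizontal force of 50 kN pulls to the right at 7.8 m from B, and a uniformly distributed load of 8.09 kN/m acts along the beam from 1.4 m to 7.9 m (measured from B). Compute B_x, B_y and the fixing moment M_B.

B_x = -50.00 kN, B_y = 52.59 kN, M_B = 244.5 kN·m

Resultant of the distributed load: 8.09 × 6.5 = 52.585 kN at 4.65 m from B.
ΣF_x = 0: B_x + 50 = 0 → B_x = -50.00 kN.
ΣF_y = 0: B_y − 8.09·6.5 = 0 → B_y = 52.59 kN.
ΣM about B: M_B − (8.09·6.5)·4.65 = 0 → M_B = 244.5 kN·m.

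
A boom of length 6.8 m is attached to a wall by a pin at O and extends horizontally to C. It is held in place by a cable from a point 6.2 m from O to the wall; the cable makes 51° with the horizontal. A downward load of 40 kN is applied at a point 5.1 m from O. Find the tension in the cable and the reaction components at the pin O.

T = 42.34 kN, O_x = 26.64 kN, O_y = 7.097 kN

ΣM about O: T·sin51°·6.2 − 40·5.1 = 0 → T = 204/(6.2·0.777146) = 42.3385 ≈ 42.34 kN.
ΣF_x = 0: O_x − T·cos51° = 0 → O_x = 42.3385 × 0.62932 = 26.64 kN.
ΣF_y = 0: O_y + T·sin51° − 40 = 0 → O_y = 40 − 42.3385 × 0.777146 = 7.097 kN.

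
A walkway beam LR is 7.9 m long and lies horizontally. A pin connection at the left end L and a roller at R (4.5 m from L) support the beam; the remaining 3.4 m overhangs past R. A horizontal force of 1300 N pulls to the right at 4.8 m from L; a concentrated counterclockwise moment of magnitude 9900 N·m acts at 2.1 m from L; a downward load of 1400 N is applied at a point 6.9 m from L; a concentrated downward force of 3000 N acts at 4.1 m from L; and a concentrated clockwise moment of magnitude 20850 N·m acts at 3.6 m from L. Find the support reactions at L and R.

L_x = -1300 N, L_y = -2913 N, R_y = 7313 N

Taking moments about L: R_y·4.5 + 9900 − 1400·6.9 − 3000·4.1 − 20850 = 0 → R_y = 32910/4.5 = 7313.33 ≈ 7313 N.
ΣF_y = 0: L_y + 7313.33 − 1400 − 3000 = 0 → L_y = -2913 N.
ΣF_x = 0: L_x + 1300 = 0 → L_x = -1300 N.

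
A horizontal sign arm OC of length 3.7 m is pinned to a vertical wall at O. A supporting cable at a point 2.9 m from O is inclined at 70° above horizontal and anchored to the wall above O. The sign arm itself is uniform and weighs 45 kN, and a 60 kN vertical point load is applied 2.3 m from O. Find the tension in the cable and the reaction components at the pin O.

T = 81.19 kN, O_x = 27.77 kN, O_y = 28.71 kN

ΣM about O: T·sin70°·2.9 − 45·1.85 − 60·2.3 = 0 → T = 221.25/(2.9·0.939693) = 81.1894 ≈ 81.19 kN.
ΣF_x = 0: O_x − T·cos70° = 0 → O_x = 81.1894 × 0.34202 = 27.77 kN.
ΣF_y = 0: O_y + T·sin70° − 45 − 60 = 0 → O_y = 105 − 81.1894 × 0.939693 = 28.71 kN.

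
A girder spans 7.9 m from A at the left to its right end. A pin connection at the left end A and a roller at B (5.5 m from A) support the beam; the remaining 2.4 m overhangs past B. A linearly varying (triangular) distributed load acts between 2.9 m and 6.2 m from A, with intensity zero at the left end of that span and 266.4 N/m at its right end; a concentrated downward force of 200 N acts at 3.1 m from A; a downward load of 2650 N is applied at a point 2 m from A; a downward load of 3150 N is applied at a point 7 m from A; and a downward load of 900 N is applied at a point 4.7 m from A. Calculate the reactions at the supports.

A_x = 0, A_y = 1077 N, B_y = 6262 N

Resultant of the triangular load: ½ × 266.4 × 3.3 = 439.56 N, acting at 5.1 m from A (one-third of the span from the peak).
Taking moments about A: B_y·5.5 − (½·266.4·3.3)·5.1 − 200·3.1 − 2650·2 − 3150·7 − 900·4.7 = 0 → B_y = 34441.756/5.5 = 6262.14 ≈ 6262 N.
ΣF_y = 0: A_y + 6262.14 − ½·266.4·3.3 − 200 − 2650 − 3150 − 900 = 0 → A_y = 1077 N.
ΣF_x = 0: no horizontal applied forces, so A_x = 0.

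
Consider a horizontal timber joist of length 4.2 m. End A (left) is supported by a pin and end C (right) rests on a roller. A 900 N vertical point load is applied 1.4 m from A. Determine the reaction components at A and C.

A_x = 0, A_y = 600.0 N, C_y = 300.0 N

ΣM about A: C_y·4.2 − 900·1.4 = 0 → C_y = 1260/4.2 = 300.0 N.
ΣF_y = 0: A_y + 300 − 900 = 0 → A_y = 600.0 N.
ΣF_x = 0: no horizontal applied forces, so A_x = 0.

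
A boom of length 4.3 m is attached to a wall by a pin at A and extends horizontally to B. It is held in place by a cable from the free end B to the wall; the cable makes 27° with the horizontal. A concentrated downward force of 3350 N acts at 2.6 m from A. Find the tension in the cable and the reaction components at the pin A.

T = 4462 N, A_x = 3975 N, A_y = 1324 N

ΣM about A: T·sin27°·4.3 − 3350·2.6 = 0 → T = 8710/(4.3·0.45399) = 4461.73 ≈ 4462 N.
ΣF_x = 0: A_x − T·cos27° = 0 → A_x = 4461.73 × 0.891007 = 3975 N.
ΣF_y = 0: A_y + T·sin27° − 3350 = 0 → A_y = 3350 − 4461.73 × 0.45399 = 1324 N.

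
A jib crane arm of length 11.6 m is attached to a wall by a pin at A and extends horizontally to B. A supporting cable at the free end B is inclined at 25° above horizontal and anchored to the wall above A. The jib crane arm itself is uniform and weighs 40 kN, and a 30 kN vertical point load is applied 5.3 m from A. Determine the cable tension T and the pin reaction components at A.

ΣM about A: T·sin25°·11.6 − 40·5.8 − 30·5.3 = 0 → T = 391/(11.6·0.422618) = 79.7574 ≈ 79.76 kN.
ΣF_x = 0: A_x − T·cos25° = 0 → A_x = 79.7574 × 0.906308 = 72.28 kN.
ΣF_y = 0: A_y + T·sin25° − 40 − 30 = 0 → A_y = 70 − 79.7574 × 0.422618 = 36.29 kN.

T = 79.76 kN, A_x = 72.28 kN, A_y = 36.29 kN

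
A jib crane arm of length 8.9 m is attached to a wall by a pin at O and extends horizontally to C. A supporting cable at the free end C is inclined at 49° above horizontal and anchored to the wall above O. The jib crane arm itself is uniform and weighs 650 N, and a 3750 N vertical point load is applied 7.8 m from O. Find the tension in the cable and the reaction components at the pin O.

ΣM about O: T·sin49°·8.9 − 650·4.45 − 3750·7.8 = 0 → T = 32142.5/(8.9·0.75471) = 4785.3 ≈ 4785 N.
ΣF_x = 0: O_x − T·cos49° = 0 → O_x = 4785.3 × 0.656059 = 3139 N.
ΣF_y = 0: O_y + T·sin49° − 650 − 3750 = 0 → O_y = 4400 − 4785.3 × 0.75471 = 788.5 N.

T = 4785 N, O_x = 3139 N, O_y = 788.5 N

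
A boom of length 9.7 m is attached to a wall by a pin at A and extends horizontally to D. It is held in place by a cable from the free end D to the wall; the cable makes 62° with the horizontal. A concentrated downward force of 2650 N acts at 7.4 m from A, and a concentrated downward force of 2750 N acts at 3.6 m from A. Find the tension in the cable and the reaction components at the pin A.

ΣM about A: T·sin62°·9.7 − 2650·7.4 − 2750·3.6 = 0 → T = 29510/(9.7·0.882948) = 3445.58 ≈ 3446 N.
ΣF_x = 0: A_x − T·cos62° = 0 → A_x = 3445.58 × 0.469472 = 1618 N.
ΣF_y = 0: A_y + T·sin62° − 2650 − 2750 = 0 → A_y = 5400 − 3445.58 × 0.882948 = 2358 N.

T = 3446 N, A_x = 1618 N, A_y = 2358 N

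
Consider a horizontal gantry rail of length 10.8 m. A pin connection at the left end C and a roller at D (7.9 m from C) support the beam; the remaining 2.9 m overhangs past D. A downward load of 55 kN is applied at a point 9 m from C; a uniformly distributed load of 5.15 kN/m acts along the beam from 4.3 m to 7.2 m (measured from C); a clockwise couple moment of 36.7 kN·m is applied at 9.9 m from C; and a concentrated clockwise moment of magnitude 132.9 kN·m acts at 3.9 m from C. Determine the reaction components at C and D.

Resultant of the distributed load: 5.15 × 2.9 = 14.935 kN at 5.75 m from C.
Taking moments about C: D_y·7.9 − 55·9 − (5.15·2.9)·5.75 − 36.7 − 132.9 = 0 → D_y = 750.47625/7.9 = 94.997 ≈ 95.00 kN.
ΣF_y = 0: C_y + 94.997 − 55 − 5.15·2.9 = 0 → C_y = -25.06 kN.
ΣF_x = 0: no horizontal applied forces, so C_x = 0.

C_x = 0, C_y = -25.06 kN, D_y = 95.00 kN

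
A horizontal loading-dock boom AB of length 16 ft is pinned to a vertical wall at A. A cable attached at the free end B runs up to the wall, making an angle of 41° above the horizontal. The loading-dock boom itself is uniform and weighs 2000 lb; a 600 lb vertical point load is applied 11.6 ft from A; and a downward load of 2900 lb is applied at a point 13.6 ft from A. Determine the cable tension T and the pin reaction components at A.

ΣM about A: T·sin41°·16 − 2000·8 − 600·11.6 − 2900·13.6 = 0 → T = 62400/(16·0.656059) = 5944.59 ≈ 5945 lb.
ΣF_x = 0: A_x − T·cos41° = 0 → A_x = 5944.59 × 0.75471 = 4486 lb.
ΣF_y = 0: A_y + T·sin41° − 2000 − 600 − 2900 = 0 → A_y = 5500 − 5944.59 × 0.656059 = 1600 lb.

T = 5945 lb, A_x = 4486 lb, A_y = 1600 lb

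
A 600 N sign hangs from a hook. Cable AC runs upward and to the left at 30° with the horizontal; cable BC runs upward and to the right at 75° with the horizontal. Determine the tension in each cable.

ΣF_x = 0: −T_AC·cos30° + T_BC·cos75° = 0 → T_BC = 3.34607·T_AC.
ΣF_y = 0: T_AC·sin30° + T_BC·sin75° = 600.
Substitute: T_AC·(0.5 + 3.34607·0.965926) = 600 → T_AC = 160.769 ≈ 160.8 N.
Then T_BC = 3.34607 × 160.769 = 537.9 N.

T_AC = 160.8 N, T_BC = 537.9 N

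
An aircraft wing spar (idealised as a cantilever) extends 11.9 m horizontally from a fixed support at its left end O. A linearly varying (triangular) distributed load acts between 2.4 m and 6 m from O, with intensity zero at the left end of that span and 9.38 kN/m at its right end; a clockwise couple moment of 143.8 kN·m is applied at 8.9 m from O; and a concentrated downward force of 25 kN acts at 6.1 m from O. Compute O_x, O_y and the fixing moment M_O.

O_x = 0, O_y = 41.88 kN, M_O = 377.3 kN·m

Resultant of the triangular load: ½ × 9.38 × 3.6 = 16.884 kN, acting at 4.8 m from O (one-third of the span from the peak).
ΣF_x = 0: O_x = 0.
ΣF_y = 0: O_y − ½·9.38·3.6 − 25 = 0 → O_y = 41.88 kN.
ΣM about O: M_O − (½·9.38·3.6)·4.8 − 143.8 − 25·6.1 = 0 → M_O = 377.3 kN·m.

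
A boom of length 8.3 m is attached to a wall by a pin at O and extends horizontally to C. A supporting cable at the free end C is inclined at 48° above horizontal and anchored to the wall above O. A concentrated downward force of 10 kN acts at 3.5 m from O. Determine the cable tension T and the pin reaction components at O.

T = 5.674 kN, O_x = 3.797 kN, O_y = 5.783 kN

ΣM about O: T·sin48°·8.3 − 10·3.5 = 0 → T = 35/(8.3·0.743145) = 5.67435 ≈ 5.674 kN.
ΣF_x = 0: O_x − T·cos48° = 0 → O_x = 5.67435 × 0.669131 = 3.797 kN.
ΣF_y = 0: O_y + T·sin48° − 10 = 0 → O_y = 10 − 5.67435 × 0.743145 = 5.783 kN.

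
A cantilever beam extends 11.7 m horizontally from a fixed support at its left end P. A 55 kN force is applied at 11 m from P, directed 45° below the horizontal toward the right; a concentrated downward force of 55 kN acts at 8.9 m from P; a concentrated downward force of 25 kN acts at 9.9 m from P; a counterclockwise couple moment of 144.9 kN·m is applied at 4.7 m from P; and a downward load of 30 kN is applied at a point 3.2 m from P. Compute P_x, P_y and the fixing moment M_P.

ΣF_x = 0: P_x + 55·cos45° = 0 → P_x = -38.89 kN.
ΣF_y = 0: P_y − 55·sin45° − 55 − 25 − 30 = 0 → P_y = 148.9 kN.
ΣM about P: M_P − 55·sin45°·11 − 55·8.9 − 25·9.9 + 144.9 − 30·3.2 = 0 → M_P = 1116 kN·m.

P_x = -38.89 kN, P_y = 148.9 kN, M_P = 1116 kN·m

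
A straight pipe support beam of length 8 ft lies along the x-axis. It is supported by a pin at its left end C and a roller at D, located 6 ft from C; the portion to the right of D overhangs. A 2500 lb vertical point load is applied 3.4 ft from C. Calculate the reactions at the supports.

Moments about C: D_y·6 − 2500·3.4 = 0 → D_y = 8500/6 = 1416.67 ≈ 1417 lb.
ΣF_y = 0: C_y + 1416.67 − 2500 = 0 → C_y = 1083 lb.
ΣF_x = 0: no horizontal applied forces, so C_x = 0.

C_x = 0, C_y = 1083 lb, D_y = 1417 lb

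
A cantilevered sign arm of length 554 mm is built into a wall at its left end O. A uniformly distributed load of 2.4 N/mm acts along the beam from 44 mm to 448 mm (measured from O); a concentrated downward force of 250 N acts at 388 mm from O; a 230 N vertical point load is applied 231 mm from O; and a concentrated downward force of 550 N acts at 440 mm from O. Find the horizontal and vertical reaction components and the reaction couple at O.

O_x = 0, O_y = 2000 N, M_O = 630700 N·mm

Resultant of the distributed load: 2.4 × 404 = 969.6 N at 246 mm from O.
ΣF_x = 0: O_x = 0.
ΣF_y = 0: O_y − 2.4·404 − 250 − 230 − 550 = 0 → O_y = 2000 N.
ΣM about O: M_O − (2.4·404)·246 − 250·388 − 230·231 − 550·440 = 0 → M_O = 630700 N·mm.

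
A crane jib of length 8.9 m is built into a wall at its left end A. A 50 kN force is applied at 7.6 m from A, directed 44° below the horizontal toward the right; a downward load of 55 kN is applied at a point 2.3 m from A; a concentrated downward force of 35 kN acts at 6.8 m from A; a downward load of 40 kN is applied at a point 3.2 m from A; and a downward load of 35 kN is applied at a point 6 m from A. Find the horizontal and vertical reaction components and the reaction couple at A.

ΣF_x = 0: A_x + 50·cos44° = 0 → A_x = -35.97 kN.
ΣF_y = 0: A_y − 50·sin44° − 55 − 35 − 40 − 35 = 0 → A_y = 199.7 kN.
ΣM about A: M_A − 50·sin44°·7.6 − 55·2.3 − 35·6.8 − 40·3.2 − 35·6 = 0 → M_A = 966.5 kN·m.

A_x = -35.97 kN, A_y = 199.7 kN, M_A = 966.5 kN·m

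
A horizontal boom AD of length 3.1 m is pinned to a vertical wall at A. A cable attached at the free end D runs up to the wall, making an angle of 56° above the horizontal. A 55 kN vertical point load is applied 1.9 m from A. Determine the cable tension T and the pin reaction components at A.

ΣM about A: T·sin56°·3.1 − 55·1.9 = 0 → T = 104.5/(3.1·0.829038) = 40.6612 ≈ 40.66 kN.
ΣF_x = 0: A_x − T·cos56° = 0 → A_x = 40.6612 × 0.559193 = 22.74 kN.
ΣF_y = 0: A_y + T·sin56° − 55 = 0 → A_y = 55 − 40.6612 × 0.829038 = 21.29 kN.

T = 40.66 kN, A_x = 22.74 kN, A_y = 21.29 kN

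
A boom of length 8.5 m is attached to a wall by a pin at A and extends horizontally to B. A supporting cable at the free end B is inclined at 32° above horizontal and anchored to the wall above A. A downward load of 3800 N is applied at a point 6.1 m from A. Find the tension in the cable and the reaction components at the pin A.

T = 5146 N, A_x = 4364 N, A_y = 1073 N

ΣM about A: T·sin32°·8.5 − 3800·6.1 = 0 → T = 23180/(8.5·0.529919) = 5146.18 ≈ 5146 N.
ΣF_x = 0: A_x − T·cos32° = 0 → A_x = 5146.18 × 0.848048 = 4364 N.
ΣF_y = 0: A_y + T·sin32° − 3800 = 0 → A_y = 3800 − 5146.18 × 0.529919 = 1073 N.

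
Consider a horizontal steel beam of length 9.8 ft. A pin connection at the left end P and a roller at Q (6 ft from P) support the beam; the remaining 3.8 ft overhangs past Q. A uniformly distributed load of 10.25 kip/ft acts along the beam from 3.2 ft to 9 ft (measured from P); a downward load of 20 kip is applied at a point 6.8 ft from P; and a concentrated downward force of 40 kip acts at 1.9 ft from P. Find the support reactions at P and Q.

P_x = 0, P_y = 23.68 kip, Q_y = 95.77 kip

Resultant of the distributed load: 10.25 × 5.8 = 59.45 kip at 6.1 ft from P.
Moments about P: Q_y·6 − (10.25·5.8)·6.1 − 20·6.8 − 40·1.9 = 0 → Q_y = 574.645/6 = 95.7742 ≈ 95.77 kip.
ΣF_y = 0: P_y + 95.7742 − 10.25·5.8 − 20 − 40 = 0 → P_y = 23.68 kip.
ΣF_x = 0: no horizontal applied forces, so P_x = 0.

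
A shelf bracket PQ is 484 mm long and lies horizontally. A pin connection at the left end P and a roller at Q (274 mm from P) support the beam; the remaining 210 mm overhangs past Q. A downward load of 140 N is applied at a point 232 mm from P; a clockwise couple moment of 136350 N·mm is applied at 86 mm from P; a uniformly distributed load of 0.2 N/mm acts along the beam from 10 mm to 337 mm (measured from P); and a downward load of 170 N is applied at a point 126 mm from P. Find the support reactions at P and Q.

P_x = 0, P_y = -360.4 N, Q_y = 735.8 N

Resultant of the distributed load: 0.2 × 327 = 65.4 N at 173.5 mm from P.
Moments about P: Q_y·274 − 140·232 − 136350 − (0.2·327)·173.5 − 170·126 = 0 → Q_y = 201596.9/274 = 735.755 ≈ 735.8 N.
ΣF_y = 0: P_y + 735.755 − 140 − 0.2·327 − 170 = 0 → P_y = -360.4 N.
ΣF_x = 0: no horizontal applied forces, so P_x = 0.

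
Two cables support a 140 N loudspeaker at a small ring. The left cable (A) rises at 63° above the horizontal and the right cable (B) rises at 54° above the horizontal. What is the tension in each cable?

T_A = 92.36 N, T_B = 71.33 N

ΣF_x = 0: −T_A·cos63° + T_B·cos54° = 0 → T_B = 0.772375·T_A.
ΣF_y = 0: T_A·sin63° + T_B·sin54° = 140.
Substitute: T_A·(0.891007 + 0.772375·0.809017) = 140 → T_A = 92.3561 ≈ 92.36 N.
Then T_B = 0.772375 × 92.3561 = 71.33 N.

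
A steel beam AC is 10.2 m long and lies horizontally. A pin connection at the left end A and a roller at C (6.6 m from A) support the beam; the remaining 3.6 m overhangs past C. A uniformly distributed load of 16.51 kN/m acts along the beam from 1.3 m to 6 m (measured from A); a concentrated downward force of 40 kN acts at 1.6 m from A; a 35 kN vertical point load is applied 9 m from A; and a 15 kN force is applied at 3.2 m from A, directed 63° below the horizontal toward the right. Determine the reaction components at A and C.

A_x = -6.810 kN, A_y = 59.14 kN, C_y = 106.8 kN

Resultant of the distributed load: 16.51 × 4.7 = 77.597 kN at 3.65 m from A.
ΣM about A: C_y·6.6 − (16.51·4.7)·3.65 − 40·1.6 − 35·9 − 15·sin63°·3.2 = 0 → C_y = 704.997/6.6 = 106.818 ≈ 106.8 kN.
ΣF_y = 0: A_y + 106.818 − 16.51·4.7 − 40 − 35 − 15·sin63° = 0 → A_y = 59.14 kN.
ΣF_x = 0: A_x + 15·cos63° = 0 → A_x = -6.810 kN.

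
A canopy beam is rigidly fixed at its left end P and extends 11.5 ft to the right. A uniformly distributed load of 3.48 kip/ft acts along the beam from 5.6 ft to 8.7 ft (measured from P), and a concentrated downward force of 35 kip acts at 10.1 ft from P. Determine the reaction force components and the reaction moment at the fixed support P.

Resultant of the distributed load: 3.48 × 3.1 = 10.788 kip at 7.15 ft from P.
ΣF_x = 0: P_x = 0.
ΣF_y = 0: P_y − 3.48·3.1 − 35 = 0 → P_y = 45.79 kip.
ΣM about P: M_P − (3.48·3.1)·7.15 − 35·10.1 = 0 → M_P = 430.6 kip·ft.

P_x = 0, P_y = 45.79 kip, M_P = 430.6 kip·ft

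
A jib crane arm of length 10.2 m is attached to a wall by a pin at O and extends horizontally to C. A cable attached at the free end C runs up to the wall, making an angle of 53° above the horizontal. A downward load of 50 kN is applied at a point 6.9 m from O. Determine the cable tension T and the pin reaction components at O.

ΣM about O: T·sin53°·10.2 − 50·6.9 = 0 → T = 345/(10.2·0.798636) = 42.3516 ≈ 42.35 kN.
ΣF_x = 0: O_x − T·cos53° = 0 → O_x = 42.3516 × 0.601815 = 25.49 kN.
ΣF_y = 0: O_y + T·sin53° − 50 = 0 → O_y = 50 − 42.3516 × 0.798636 = 16.18 kN.

T = 42.35 kN, O_x = 25.49 kN, O_y = 16.18 kN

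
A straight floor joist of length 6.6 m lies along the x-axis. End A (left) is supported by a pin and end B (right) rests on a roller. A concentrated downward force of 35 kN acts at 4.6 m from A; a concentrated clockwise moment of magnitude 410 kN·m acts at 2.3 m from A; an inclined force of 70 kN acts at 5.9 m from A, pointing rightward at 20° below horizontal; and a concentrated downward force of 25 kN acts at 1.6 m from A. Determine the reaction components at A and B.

ΣM about A: B_y·6.6 − 35·4.6 − 410 − 70·sin20°·5.9 − 25·1.6 = 0 → B_y = 752.254/6.6 = 113.978 ≈ 114.0 kN.
ΣF_y = 0: A_y + 113.978 − 35 − 70·sin20° − 25 = 0 → A_y = -30.04 kN.
ΣF_x = 0: A_x + 70·cos20° = 0 → A_x = -65.78 kN.

A_x = -65.78 kN, A_y = -30.04 kN, B_y = 114.0 kN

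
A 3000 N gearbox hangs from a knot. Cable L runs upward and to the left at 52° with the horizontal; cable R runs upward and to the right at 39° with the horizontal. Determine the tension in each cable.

ΣF_x = 0: −T_L·cos52° + T_R·cos39° = 0 → T_R = 0.792208·T_L.
ΣF_y = 0: T_L·sin52° + T_R·sin39° = 3000.
Substitute: T_L·(0.788011 + 0.792208·0.62932) = 3000 → T_L = 2331.79 ≈ 2332 N.
Then T_R = 0.792208 × 2331.79 = 1847 N.

T_L = 2332 N, T_R = 1847 N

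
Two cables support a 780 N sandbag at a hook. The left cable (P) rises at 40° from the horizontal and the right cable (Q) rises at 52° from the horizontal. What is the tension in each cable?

T_P = 480.5 N, T_Q = 597.9 N

ΣF_x = 0: −T_P·cos40° + T_Q·cos52° = 0 → T_Q = 1.24426·T_P.
ΣF_y = 0: T_P·sin40° + T_Q·sin52° = 780.
Substitute: T_P·(0.642788 + 1.24426·0.788011) = 780 → T_P = 480.509 ≈ 480.5 N.
Then T_Q = 1.24426 × 480.509 = 597.9 N.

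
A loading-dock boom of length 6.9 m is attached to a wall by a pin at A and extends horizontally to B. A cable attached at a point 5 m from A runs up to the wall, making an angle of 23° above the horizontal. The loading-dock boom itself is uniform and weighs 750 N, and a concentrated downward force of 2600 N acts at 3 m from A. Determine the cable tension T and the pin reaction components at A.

T = 5317 N, A_x = 4894 N, A_y = 1272 N

ΣM about A: T·sin23°·5 − 750·3.45 − 2600·3 = 0 → T = 10387.5/(5·0.390731) = 5316.96 ≈ 5317 N.
ΣF_x = 0: A_x − T·cos23° = 0 → A_x = 5316.96 × 0.920505 = 4894 N.
ΣF_y = 0: A_y + T·sin23° − 750 − 2600 = 0 → A_y = 3350 − 5316.96 × 0.390731 = 1272 N.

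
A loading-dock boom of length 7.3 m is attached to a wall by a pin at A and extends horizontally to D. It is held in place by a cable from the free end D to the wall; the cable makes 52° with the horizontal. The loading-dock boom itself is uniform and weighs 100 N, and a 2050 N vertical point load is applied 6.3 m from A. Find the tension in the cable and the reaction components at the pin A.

ΣM about A: T·sin52°·7.3 − 100·3.65 − 2050·6.3 = 0 → T = 13280/(7.3·0.788011) = 2308.57 ≈ 2309 N.
ΣF_x = 0: A_x − T·cos52° = 0 → A_x = 2308.57 × 0.615661 = 1421 N.
ΣF_y = 0: A_y + T·sin52° − 100 − 2050 = 0 → A_y = 2150 − 2308.57 × 0.788011 = 330.8 N.

T = 2309 N, A_x = 1421 N, A_y = 330.8 N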